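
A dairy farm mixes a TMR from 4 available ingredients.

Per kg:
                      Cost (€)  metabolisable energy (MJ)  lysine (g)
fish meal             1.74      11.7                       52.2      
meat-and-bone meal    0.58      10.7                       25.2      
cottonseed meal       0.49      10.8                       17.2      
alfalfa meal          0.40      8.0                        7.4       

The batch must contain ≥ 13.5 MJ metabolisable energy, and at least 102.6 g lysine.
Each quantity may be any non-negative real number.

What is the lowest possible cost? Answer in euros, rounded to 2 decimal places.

Let x1 = kg of fish meal, x2 = kg of meat-and-bone meal, x3 = kg of cottonseed meal, x4 = kg of alfalfa meal.
Minimize 1.74x1 + 0.58x2 + 0.49x3 + 0.4x4 with:
  11.7x1 + 10.7x2 + 10.8x3 + 8x4 ≥ 13.5   (metabolisable energy)
  52.2x1 + 25.2x2 + 17.2x3 + 7.4x4 ≥ 102.6   (lysine)
  x1, x2, x3, x4 ≥ 0.
The minimum-cost mix takes nothing from fish meal, cottonseed meal, alfalfa meal — only meat-and-bone meal. Binding constraint: lysine.
So meat-and-bone meal = 4.071 kg.
Total cost: 0.58·4.071 = 2.3612.

€2.36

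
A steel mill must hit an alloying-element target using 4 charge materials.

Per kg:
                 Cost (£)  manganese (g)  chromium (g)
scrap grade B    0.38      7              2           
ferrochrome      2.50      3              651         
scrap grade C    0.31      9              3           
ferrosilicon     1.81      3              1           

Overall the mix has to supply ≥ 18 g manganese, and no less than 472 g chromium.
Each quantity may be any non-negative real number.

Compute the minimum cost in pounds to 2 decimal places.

Treat it as an LP. Let x1 = kg of scrap grade B, x2 = kg of ferrochrome, x3 = kg of scrap grade C, x4 = kg of ferrosilicon.
min 0.38x1 + 2.5x2 + 0.31x3 + 1.81x4 with:
  7x1 + 3x2 + 9x3 + 3x4 ≥ 18   (manganese)
  2x1 + 651x2 + 3x3 + 1x4 ≥ 472   (chromium)
  x1, x2, x3, x4 ≥ 0.
At the optimum only ferrochrome, scrap grade C are positive (scrap grade B, ferrosilicon = 0). The manganese and chromium requirements are met with equality.
Solving gives x2 = 0.7169, x3 = 1.761.
Total cost: 2.5·0.7169 + 0.31·1.761 = 2.3382.

£2.34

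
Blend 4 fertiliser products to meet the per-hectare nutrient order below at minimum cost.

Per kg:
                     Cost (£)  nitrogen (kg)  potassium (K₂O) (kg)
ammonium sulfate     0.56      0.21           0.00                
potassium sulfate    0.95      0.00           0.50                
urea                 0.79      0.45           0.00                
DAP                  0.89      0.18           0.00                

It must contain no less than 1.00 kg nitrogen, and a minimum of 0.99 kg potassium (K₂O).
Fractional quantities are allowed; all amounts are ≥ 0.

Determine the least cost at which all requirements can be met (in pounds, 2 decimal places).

Let x1 = kg of ammonium sulfate, x2 = kg of potassium sulfate, x3 = kg of urea, x4 = kg of DAP.
Minimize 0.56x1 + 0.95x2 + 0.79x3 + 0.89x4 s.t.:
  0.21x1 + 0.45x3 + 0.18x4 ≥ 1   (nitrogen)
  0.5x2 ≥ 0.99   (potassium (K₂O))
  x1, x2, x3, x4 ≥ 0.
At the optimum only potassium sulfate, urea are positive (ammonium sulfate, DAP = 0). There the nitrogen and potassium (K₂O) constraints are tight.
So potassium sulfate = 1.98 kg, urea = 2.222 kg.
Hence cost = 0.95·1.98 + 0.79·2.222 = £3.6364.

£3.64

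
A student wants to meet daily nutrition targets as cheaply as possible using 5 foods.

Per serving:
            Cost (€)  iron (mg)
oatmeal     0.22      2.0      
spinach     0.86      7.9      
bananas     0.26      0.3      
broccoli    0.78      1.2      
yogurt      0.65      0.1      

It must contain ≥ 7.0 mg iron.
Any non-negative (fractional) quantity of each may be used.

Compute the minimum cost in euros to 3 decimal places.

Let x1 = servings of oatmeal, x2 = servings of spinach, x3 = servings of bananas, x4 = servings of broccoli, x5 = servings of yogurt.
Minimise 0.22x1 + 0.86x2 + 0.26x3 + 0.78x4 + 0.65x5 with:
  2x1 + 7.9x2 + 0.3x3 + 1.2x4 + 0.1x5 ≥ 7   (iron)
  x1, x2, x3, x4, x5 ≥ 0.
At the optimum only spinach is positive (oatmeal, bananas, broccoli, yogurt = 0). Binding constraint: iron.
Solving gives x2 = 0.8861.
Total cost: 0.86·0.8861 = 0.76205.

€0.762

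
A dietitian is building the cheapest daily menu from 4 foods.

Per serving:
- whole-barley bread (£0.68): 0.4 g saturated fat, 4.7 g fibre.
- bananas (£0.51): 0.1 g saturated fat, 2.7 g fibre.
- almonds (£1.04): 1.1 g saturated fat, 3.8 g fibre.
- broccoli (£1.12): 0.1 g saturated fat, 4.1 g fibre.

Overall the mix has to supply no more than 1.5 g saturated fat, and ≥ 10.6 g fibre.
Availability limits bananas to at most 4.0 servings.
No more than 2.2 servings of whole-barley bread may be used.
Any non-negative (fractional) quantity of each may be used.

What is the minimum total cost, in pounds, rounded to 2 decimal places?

Let x1 = servings of whole-barley bread, x2 = servings of bananas, x3 = servings of almonds, x4 = servings of broccoli.
min 0.68x1 + 0.51x2 + 1.04x3 + 1.12x4 s.t.:
  0.4x1 + 0.1x2 + 1.1x3 + 0.1x4 ≤ 1.5   (saturated fat)
  4.7x1 + 2.7x2 + 3.8x3 + 4.1x4 ≥ 10.6   (fibre)
  x2 ≤ 4
  x1 ≤ 2.2
  x1, x2, x3, x4 ≥ 0.
At the optimum only whole-barley bread, bananas are positive (almonds, broccoli = 0). Binding constraints: fibre and the whole-barley bread cap.
Solving gives x1 = 2.2, x2 = 0.0963.
Hence cost = 0.68·2.2 + 0.51·0.0963 = £1.5451.

£1.55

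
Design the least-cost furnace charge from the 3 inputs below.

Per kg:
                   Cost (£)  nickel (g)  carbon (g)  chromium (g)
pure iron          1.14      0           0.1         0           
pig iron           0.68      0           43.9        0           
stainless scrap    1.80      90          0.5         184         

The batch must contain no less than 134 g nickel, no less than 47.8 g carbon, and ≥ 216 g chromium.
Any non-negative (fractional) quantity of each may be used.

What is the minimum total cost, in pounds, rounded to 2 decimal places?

£3.41

Let x1 = kg of pure iron, x2 = kg of pig iron, x3 = kg of stainless scrap.
Minimize 1.14x1 + 0.68x2 + 1.8x3 s.t.:
  90x3 ≥ 134   (nickel)
  0.1x1 + 43.9x2 + 0.5x3 ≥ 47.8   (carbon)
  184x3 ≥ 216   (chromium)
  x1, x2, x3 ≥ 0.
The cheapest feasible vertex uses only pig iron, stainless scrap; pure iron is not used. Binding constraints: nickel and carbon.
Solving gives x2 = 1.072, x3 = 1.489.
Objective = 0.68·1.072 + 1.8·1.489 = 3.4092.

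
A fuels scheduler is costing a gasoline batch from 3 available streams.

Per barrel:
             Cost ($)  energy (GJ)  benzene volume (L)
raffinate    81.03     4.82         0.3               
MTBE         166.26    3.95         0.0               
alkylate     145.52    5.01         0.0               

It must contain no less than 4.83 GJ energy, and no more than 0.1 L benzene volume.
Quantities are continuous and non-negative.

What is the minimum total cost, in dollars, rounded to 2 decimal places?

Let x1 = barrels of raffinate, x2 = barrels of MTBE, x3 = barrels of alkylate.
min 81.03x1 + 166.26x2 + 145.52x3 subject to:
  4.82x1 + 3.95x2 + 5.01x3 ≥ 4.83   (energy)
  0.3x1 ≤ 0.1   (benzene volume)
  x1, x2, x3 ≥ 0.
The minimum-cost mix takes nothing from MTBE — only raffinate, alkylate. The energy and benzene volume requirements are met with equality.
Optimal quantities: raffinate = 0.3333 barrels, alkylate = 0.6434 barrels.
Objective = 81.03·0.3333 + 145.52·0.6434 = 120.6349.

$120.63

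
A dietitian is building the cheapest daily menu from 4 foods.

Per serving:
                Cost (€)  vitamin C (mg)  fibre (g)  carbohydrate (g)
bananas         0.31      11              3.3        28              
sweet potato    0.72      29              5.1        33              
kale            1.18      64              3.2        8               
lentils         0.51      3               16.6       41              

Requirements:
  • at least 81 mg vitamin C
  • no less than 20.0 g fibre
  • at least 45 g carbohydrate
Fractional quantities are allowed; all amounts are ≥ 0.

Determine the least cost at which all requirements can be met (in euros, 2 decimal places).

€1.93

Let x1 = servings of bananas, x2 = servings of sweet potato, x3 = servings of kale, x4 = servings of lentils.
min 0.31x1 + 0.72x2 + 1.18x3 + 0.51x4 s.t.:
  11x1 + 29x2 + 64x3 + 3x4 ≥ 81   (vitamin C)
  3.3x1 + 5.1x2 + 3.2x3 + 16.6x4 ≥ 20   (fibre)
  28x1 + 33x2 + 8x3 + 41x4 ≥ 45   (carbohydrate)
  x1, x2, x3, x4 ≥ 0.
The optimal basis is {kale, lentils}; bananas, sweet potato drop out. Binding constraints: vitamin C and fibre.
Solving gives x3 = 1.22, x4 = 0.9696.
Cost = 1.18·1.22 + 0.51·0.9696 = 1.9341.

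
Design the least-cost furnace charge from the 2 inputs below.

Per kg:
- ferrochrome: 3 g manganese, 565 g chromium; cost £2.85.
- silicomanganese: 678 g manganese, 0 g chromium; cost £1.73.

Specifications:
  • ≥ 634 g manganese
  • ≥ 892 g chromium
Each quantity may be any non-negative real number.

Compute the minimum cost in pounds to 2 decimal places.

£6.11

Let x1 = kg of ferrochrome, x2 = kg of silicomanganese.
min 2.85x1 + 1.73x2 subject to:
  3x1 + 678x2 ≥ 634   (manganese)
  565x1 ≥ 892   (chromium)
  x1, x2 ≥ 0.
Both inputs are positive at the optimum. The manganese and chromium requirements are met with equality.
Optimal quantities: ferrochrome = 1.579 kg, silicomanganese = 0.9281 kg.
Objective = 2.85·1.579 + 1.73·0.9281 = 6.1058.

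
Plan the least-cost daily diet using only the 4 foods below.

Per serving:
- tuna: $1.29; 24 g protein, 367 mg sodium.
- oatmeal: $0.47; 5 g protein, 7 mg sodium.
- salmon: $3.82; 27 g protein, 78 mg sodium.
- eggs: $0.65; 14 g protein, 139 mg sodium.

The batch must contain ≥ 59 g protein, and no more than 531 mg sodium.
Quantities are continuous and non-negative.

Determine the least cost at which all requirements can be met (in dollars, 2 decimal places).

Let x1 = servings of tuna, x2 = servings of oatmeal, x3 = servings of salmon, x4 = servings of eggs.
Minimize 1.29x1 + 0.47x2 + 3.82x3 + 0.65x4 with:
  24x1 + 5x2 + 27x3 + 14x4 ≥ 59   (protein)
  367x1 + 7x2 + 78x3 + 139x4 ≤ 531   (sodium)
  x1, x2, x3, x4 ≥ 0.
The optimal basis is {oatmeal, eggs}; tuna, salmon drop out. There the protein and sodium constraints are tight.
So oatmeal = 1.285 servings, eggs = 3.755 servings.
Total cost: 0.47·1.285 + 0.65·3.755 = 3.0447.

$3.04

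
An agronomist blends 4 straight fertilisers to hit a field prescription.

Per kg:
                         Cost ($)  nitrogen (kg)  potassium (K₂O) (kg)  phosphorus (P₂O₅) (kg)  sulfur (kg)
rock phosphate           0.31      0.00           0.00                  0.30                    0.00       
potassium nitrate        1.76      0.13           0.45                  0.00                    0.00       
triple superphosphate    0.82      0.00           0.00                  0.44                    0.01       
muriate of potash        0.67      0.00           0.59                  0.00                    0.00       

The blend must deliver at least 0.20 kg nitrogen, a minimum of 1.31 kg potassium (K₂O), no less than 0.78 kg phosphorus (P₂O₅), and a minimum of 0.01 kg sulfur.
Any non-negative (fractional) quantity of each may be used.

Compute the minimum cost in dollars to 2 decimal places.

Treat it as an LP. Let x1 = kg of rock phosphate, x2 = kg of potassium nitrate, x3 = kg of triple superphosphate, x4 = kg of muriate of potash.
Minimize 0.31x1 + 1.76x2 + 0.82x3 + 0.67x4 s.t.:
  0.13x2 ≥ 0.2   (nitrogen)
  0.45x2 + 0.59x4 ≥ 1.31   (potassium (K₂O))
  0.3x1 + 0.44x3 ≥ 0.78   (phosphorus (P₂O₅))
  0.01x3 ≥ 0.01   (sulfur)
  x1, x2, x3, x4 ≥ 0.
All 4 inputs are positive at the optimum. Binding constraints: nitrogen, potassium (K₂O), phosphorus (P₂O₅), sulfur.
Optimal quantities: rock phosphate = 1.133 kg, potassium nitrate = 1.538 kg, triple superphosphate = 1 kg, muriate of potash = 1.047 kg.
Hence cost = 0.31·1.133 + 1.76·1.538 + 0.82·1 + 0.67·1.047 = $4.5796.

$4.58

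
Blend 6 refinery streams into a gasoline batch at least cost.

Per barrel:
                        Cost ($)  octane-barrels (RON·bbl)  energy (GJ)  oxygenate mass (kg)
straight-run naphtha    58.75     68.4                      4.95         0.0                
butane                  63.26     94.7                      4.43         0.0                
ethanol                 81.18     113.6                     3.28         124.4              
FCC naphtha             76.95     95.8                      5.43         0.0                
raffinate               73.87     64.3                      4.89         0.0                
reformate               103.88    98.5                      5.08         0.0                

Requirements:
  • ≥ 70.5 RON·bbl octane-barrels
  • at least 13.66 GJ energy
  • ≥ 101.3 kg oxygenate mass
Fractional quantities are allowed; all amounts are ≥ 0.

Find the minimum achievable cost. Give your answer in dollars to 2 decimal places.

$196.53

This is a linear program. Let x1 = barrels of straight-run naphtha, x2 = barrels of butane, x3 = barrels of ethanol, x4 = barrels of FCC naphtha, x5 = barrels of raffinate, x6 = barrels of reformate.
Minimize 58.75x1 + 63.26x2 + 81.18x3 + 76.95x4 + 73.87x5 + 103.88x6 subject to:
  68.4x1 + 94.7x2 + 113.6x3 + 95.8x4 + 64.3x5 + 98.5x6 ≥ 70.5   (octane-barrels)
  4.95x1 + 4.43x2 + 3.28x3 + 5.43x4 + 4.89x5 + 5.08x6 ≥ 13.66   (energy)
  124.4x3 ≥ 101.3   (oxygenate mass)
  x1, x2, x3, x4, x5, x6 ≥ 0.
At the optimum only straight-run naphtha, ethanol are positive (butane, FCC naphtha, raffinate, reformate = 0). The energy and oxygenate mass requirements are met with equality.
Solving gives x1 = 2.22, x3 = 0.8143.
Total cost: 58.75·2.22 + 81.18·0.8143 = 196.5299.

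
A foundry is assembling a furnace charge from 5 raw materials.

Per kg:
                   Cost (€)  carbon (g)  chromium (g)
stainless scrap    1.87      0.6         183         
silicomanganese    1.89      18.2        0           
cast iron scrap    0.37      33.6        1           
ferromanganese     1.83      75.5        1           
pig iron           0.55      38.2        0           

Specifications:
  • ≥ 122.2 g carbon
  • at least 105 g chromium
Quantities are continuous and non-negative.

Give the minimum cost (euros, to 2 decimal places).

Let x1 = kg of stainless scrap, x2 = kg of silicomanganese, x3 = kg of cast iron scrap, x4 = kg of ferromanganese, x5 = kg of pig iron.
Minimize 1.87x1 + 1.89x2 + 0.37x3 + 1.83x4 + 0.55x5 with:
  0.6x1 + 18.2x2 + 33.6x3 + 75.5x4 + 38.2x5 ≥ 122.2   (carbon)
  183x1 + 1x3 + 1x4 ≥ 105   (chromium)
  x1, x2, x3, x4, x5 ≥ 0.
The minimum-cost mix takes nothing from silicomanganese, ferromanganese, pig iron — only stainless scrap, cast iron scrap. Binding constraints: carbon and chromium.
Optimal quantities: stainless scrap = 0.554 kg, cast iron scrap = 3.627 kg.
Hence cost = 1.87·0.554 + 0.37·3.627 = €2.3780.

€2.38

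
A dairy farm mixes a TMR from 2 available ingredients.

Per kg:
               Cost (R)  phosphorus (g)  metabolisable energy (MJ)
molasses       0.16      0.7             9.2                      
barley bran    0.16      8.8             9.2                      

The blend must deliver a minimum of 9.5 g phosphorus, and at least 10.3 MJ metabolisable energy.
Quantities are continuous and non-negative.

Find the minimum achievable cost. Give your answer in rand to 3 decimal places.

Let x1 = kg of molasses, x2 = kg of barley bran.
Minimize 0.16x1 + 0.16x2 subject to:
  0.7x1 + 8.8x2 ≥ 9.5   (phosphorus)
  9.2x1 + 9.2x2 ≥ 10.3   (metabolisable energy)
  x1, x2 ≥ 0.
Both inputs are positive at the optimum. Binding constraints: phosphorus and metabolisable energy.
So molasses = 0.04348 kg, barley bran = 1.076 kg.
Total cost: 0.16·0.04348 + 0.16·1.076 = 0.17912.

R0.179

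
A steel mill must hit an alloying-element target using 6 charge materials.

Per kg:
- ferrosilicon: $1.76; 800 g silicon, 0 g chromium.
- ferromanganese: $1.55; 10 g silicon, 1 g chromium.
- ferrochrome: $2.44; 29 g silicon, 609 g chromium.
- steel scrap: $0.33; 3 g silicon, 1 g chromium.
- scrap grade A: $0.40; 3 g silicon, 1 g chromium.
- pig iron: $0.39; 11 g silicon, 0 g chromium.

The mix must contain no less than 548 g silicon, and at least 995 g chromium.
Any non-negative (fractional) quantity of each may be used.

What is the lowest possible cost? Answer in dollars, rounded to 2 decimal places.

$5.09

Let x1 = kg of ferrosilicon, x2 = kg of ferromanganese, x3 = kg of ferrochrome, x4 = kg of steel scrap, x5 = kg of scrap grade A, x6 = kg of pig iron.
min 1.76x1 + 1.55x2 + 2.44x3 + 0.33x4 + 0.4x5 + 0.39x6 with:
  800x1 + 10x2 + 29x3 + 3x4 + 3x5 + 11x6 ≥ 548   (silicon)
  1x2 + 609x3 + 1x4 + 1x5 ≥ 995   (chromium)
  x1, x2, x3, x4, x5, x6 ≥ 0.
The optimal basis is {ferrosilicon, ferrochrome}; ferromanganese, steel scrap, scrap grade A, pig iron drop out. The silicon and chromium requirements are met with equality.
That vertex is x1 = 0.6258, x3 = 1.634.
Objective = 1.76·0.6258 + 2.44·1.634 = 5.0884.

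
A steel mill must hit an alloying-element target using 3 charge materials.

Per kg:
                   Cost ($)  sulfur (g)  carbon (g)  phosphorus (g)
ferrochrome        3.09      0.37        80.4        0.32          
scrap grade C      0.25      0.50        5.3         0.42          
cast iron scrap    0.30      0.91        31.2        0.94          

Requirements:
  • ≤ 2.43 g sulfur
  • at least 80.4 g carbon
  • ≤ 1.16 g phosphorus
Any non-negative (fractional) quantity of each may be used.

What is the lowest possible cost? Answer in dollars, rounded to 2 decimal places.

Let x1 = kg of ferrochrome, x2 = kg of scrap grade C, x3 = kg of cast iron scrap.
Minimize 3.09x1 + 0.25x2 + 0.3x3 subject to:
  0.37x1 + 0.5x2 + 0.91x3 ≤ 2.43   (sulfur)
  80.4x1 + 5.3x2 + 31.2x3 ≥ 80.4   (carbon)
  0.32x1 + 0.42x2 + 0.94x3 ≤ 1.16   (phosphorus)
  x1, x2, x3 ≥ 0.
The minimum-cost mix takes nothing from scrap grade C — only ferrochrome, cast iron scrap. The carbon and phosphorus requirements are met with equality.
Solving gives x1 = 0.6004, x3 = 1.03.
Cost = 3.09·0.6004 + 0.3·1.03 = 2.1642.

$2.16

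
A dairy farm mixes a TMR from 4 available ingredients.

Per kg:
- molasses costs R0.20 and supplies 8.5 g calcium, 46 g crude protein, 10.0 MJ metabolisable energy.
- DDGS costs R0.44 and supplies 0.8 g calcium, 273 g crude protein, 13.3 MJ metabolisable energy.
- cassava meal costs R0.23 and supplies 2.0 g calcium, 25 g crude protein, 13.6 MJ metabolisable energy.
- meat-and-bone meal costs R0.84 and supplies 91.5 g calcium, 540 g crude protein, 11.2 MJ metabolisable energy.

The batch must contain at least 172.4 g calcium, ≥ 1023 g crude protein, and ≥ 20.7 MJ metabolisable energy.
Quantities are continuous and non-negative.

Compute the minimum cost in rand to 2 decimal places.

This is a linear program. Let x1 = kg of molasses, x2 = kg of DDGS, x3 = kg of cassava meal, x4 = kg of meat-and-bone meal.
min 0.2x1 + 0.44x2 + 0.23x3 + 0.84x4 subject to:
  8.5x1 + 0.8x2 + 2x3 + 91.5x4 ≥ 172.4   (calcium)
  46x1 + 273x2 + 25x3 + 540x4 ≥ 1023   (crude protein)
  10x1 + 13.3x2 + 13.6x3 + 11.2x4 ≥ 20.7   (metabolisable energy)
  x1, x2, x3, x4 ≥ 0.
At the optimum only meat-and-bone meal is positive (molasses, DDGS, cassava meal = 0). The crude protein requirement is met with equality.
So meat-and-bone meal = 1.894 kg.
Hence cost = 0.84·1.894 = R1.5910.

R1.59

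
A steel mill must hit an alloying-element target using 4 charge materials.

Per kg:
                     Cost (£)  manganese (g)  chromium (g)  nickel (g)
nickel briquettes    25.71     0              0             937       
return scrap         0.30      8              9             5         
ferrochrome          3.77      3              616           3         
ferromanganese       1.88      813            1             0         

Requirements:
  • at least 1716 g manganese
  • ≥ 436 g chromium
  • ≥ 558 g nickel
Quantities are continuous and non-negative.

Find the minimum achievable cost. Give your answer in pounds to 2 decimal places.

Let x1 = kg of nickel briquettes, x2 = kg of return scrap, x3 = kg of ferrochrome, x4 = kg of ferromanganese.
Minimize 25.71x1 + 0.3x2 + 3.77x3 + 1.88x4 subject to:
  8x2 + 3x3 + 813x4 ≥ 1716   (manganese)
  9x2 + 616x3 + 1x4 ≥ 436   (chromium)
  937x1 + 5x2 + 3x3 ≥ 558   (nickel)
  x1, x2, x3, x4 ≥ 0.
The optimal basis is {nickel briquettes, ferrochrome, ferromanganese}; return scrap drops out. The manganese, chromium, nickel requirements are met with equality.
Optimal quantities: nickel briquettes = 0.5933 kg, ferrochrome = 0.7044 kg, ferromanganese = 2.108 kg.
Objective = 25.71·0.5933 + 3.77·0.7044 + 1.88·2.108 = 21.8724.

£21.87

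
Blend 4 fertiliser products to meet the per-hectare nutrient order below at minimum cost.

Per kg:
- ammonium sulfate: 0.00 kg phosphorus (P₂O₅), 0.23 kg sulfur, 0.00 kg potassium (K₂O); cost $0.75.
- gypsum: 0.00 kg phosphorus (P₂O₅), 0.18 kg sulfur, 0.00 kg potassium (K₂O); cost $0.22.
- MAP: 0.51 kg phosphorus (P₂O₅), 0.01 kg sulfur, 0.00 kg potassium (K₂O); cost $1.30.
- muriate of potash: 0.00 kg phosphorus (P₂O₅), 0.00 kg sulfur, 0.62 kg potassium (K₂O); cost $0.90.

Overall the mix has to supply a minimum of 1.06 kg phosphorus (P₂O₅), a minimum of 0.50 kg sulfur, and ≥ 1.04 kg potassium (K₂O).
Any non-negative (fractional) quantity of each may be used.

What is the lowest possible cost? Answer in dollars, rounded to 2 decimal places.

Set it up as a linear program. Let x1 = kg of ammonium sulfate, x2 = kg of gypsum, x3 = kg of MAP, x4 = kg of muriate of potash.
Minimise 0.75x1 + 0.22x2 + 1.3x3 + 0.9x4 s.t.:
  0.51x3 ≥ 1.06   (phosphorus (P₂O₅))
  0.23x1 + 0.18x2 + 0.01x3 ≥ 0.5   (sulfur)
  0.62x4 ≥ 1.04   (potassium (K₂O))
  x1, x2, x3, x4 ≥ 0.
The optimal basis is {gypsum, MAP, muriate of potash}; ammonium sulfate drops out. The phosphorus (P₂O₅), sulfur, potassium (K₂O) requirements are met with equality.
Solving gives x2 = 2.662, x3 = 2.078, x4 = 1.677.
Total cost: 0.22·2.662 + 1.3·2.078 + 0.9·1.677 = 4.7963.

$4.80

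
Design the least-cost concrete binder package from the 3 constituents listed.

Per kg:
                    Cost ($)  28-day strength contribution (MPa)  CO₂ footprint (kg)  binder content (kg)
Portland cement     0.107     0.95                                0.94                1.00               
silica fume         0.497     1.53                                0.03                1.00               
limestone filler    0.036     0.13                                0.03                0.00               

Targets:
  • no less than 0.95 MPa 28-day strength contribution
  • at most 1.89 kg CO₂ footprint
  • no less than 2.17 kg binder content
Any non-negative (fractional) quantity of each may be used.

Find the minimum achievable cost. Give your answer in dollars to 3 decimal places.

$0.296

Let x1 = kg of Portland cement, x2 = kg of silica fume, x3 = kg of limestone filler.
Minimize 0.107x1 + 0.497x2 + 0.036x3 s.t.:
  0.95x1 + 1.53x2 + 0.13x3 ≥ 0.95   (28-day strength contribution)
  0.94x1 + 0.03x2 + 0.03x3 ≤ 1.89   (CO₂ footprint)
  1x1 + 1x2 ≥ 2.17   (binder content)
  x1, x2, x3 ≥ 0.
The minimum-cost mix takes nothing from limestone filler — only Portland cement, silica fume. Binding constraints: CO₂ footprint and binder content.
So Portland cement = 2.005 kg, silica fume = 0.1646 kg.
Hence cost = 0.107·2.005 + 0.497·0.1646 = $0.29634.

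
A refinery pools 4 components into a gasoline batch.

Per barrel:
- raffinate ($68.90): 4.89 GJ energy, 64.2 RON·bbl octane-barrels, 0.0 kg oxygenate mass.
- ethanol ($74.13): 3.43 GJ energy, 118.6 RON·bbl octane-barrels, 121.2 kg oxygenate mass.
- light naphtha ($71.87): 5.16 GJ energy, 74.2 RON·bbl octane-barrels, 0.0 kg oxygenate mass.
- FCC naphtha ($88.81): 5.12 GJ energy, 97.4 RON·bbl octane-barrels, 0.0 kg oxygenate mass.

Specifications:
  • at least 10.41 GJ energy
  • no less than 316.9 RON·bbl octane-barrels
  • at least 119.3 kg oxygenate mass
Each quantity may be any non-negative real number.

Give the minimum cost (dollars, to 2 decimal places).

$208.61

Let x1 = barrels of raffinate, x2 = barrels of ethanol, x3 = barrels of light naphtha, x4 = barrels of FCC naphtha.
Minimize 68.9x1 + 74.13x2 + 71.87x3 + 88.81x4 s.t.:
  4.89x1 + 3.43x2 + 5.16x3 + 5.12x4 ≥ 10.41   (energy)
  64.2x1 + 118.6x2 + 74.2x3 + 97.4x4 ≥ 316.9   (octane-barrels)
  121.2x2 ≥ 119.3   (oxygenate mass)
  x1, x2, x3, x4 ≥ 0.
The cheapest feasible vertex uses only ethanol, light naphtha; raffinate, FCC naphtha are not used. There the energy and octane-barrels constraints are tight.
That vertex is x2 = 2.4136, x3 = 0.41307.
Objective = 74.13·2.4136 + 71.87·0.41307 = 208.6075.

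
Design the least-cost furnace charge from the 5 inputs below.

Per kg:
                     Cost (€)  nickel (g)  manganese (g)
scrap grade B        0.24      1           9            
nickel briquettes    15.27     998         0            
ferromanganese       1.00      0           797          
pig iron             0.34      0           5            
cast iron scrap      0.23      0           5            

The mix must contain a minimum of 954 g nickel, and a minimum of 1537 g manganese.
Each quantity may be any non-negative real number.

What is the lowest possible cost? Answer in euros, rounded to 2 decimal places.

Set it up as a linear program. Let x1 = kg of scrap grade B, x2 = kg of nickel briquettes, x3 = kg of ferromanganese, x4 = kg of pig iron, x5 = kg of cast iron scrap.
Minimize 0.24x1 + 15.27x2 + 1x3 + 0.34x4 + 0.23x5 s.t.:
  1x1 + 998x2 ≥ 954   (nickel)
  9x1 + 797x3 + 5x4 + 5x5 ≥ 1537   (manganese)
  x1, x2, x3, x4, x5 ≥ 0.
The optimal basis is {nickel briquettes, ferromanganese}; scrap grade B, pig iron, cast iron scrap drop out. Binding constraints: nickel and manganese.
Optimal quantities: nickel briquettes = 0.95591 kg, ferromanganese = 1.9285 kg.
Cost = 15.27·0.95591 + 1·1.9285 = 16.5252.

€16.53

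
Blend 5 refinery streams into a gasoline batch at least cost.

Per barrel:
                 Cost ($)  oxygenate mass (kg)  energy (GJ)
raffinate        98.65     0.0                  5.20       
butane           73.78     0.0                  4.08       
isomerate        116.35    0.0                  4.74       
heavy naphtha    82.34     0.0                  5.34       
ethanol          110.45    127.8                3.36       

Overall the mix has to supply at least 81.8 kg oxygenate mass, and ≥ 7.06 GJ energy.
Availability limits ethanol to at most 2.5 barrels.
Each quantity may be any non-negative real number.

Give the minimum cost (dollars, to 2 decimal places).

This is a linear program. Let x1 = barrels of raffinate, x2 = barrels of butane, x3 = barrels of isomerate, x4 = barrels of heavy naphtha, x5 = barrels of ethanol.
Minimize 98.65x1 + 73.78x2 + 116.35x3 + 82.34x4 + 110.45x5 s.t.:
  127.8x5 ≥ 81.8   (oxygenate mass)
  5.2x1 + 4.08x2 + 4.74x3 + 5.34x4 + 3.36x5 ≥ 7.06   (energy)
  x5 ≤ 2.5
  x1, x2, x3, x4, x5 ≥ 0.
The cheapest feasible vertex uses only heavy naphtha, ethanol; raffinate, butane, isomerate are not used. Binding constraints: oxygenate mass and energy.
Optimal quantities: heavy naphtha = 0.9194 barrels, ethanol = 0.6401 barrels.
Cost = 82.34·0.9194 + 110.45·0.6401 = 146.4024.

$146.40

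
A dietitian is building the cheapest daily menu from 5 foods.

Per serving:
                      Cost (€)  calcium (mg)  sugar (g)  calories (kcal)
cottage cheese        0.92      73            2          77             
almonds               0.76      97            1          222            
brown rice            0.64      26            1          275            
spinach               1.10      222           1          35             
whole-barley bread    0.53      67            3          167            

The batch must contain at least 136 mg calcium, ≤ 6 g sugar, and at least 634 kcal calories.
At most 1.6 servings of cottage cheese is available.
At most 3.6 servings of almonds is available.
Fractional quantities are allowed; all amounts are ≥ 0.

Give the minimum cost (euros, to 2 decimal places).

€1.69

Let x1 = servings of cottage cheese, x2 = servings of almonds, x3 = servings of brown rice, x4 = servings of spinach, x5 = servings of whole-barley bread.
min 0.92x1 + 0.76x2 + 0.64x3 + 1.1x4 + 0.53x5 s.t.:
  73x1 + 97x2 + 26x3 + 222x4 + 67x5 ≥ 136   (calcium)
  2x1 + 1x2 + 1x3 + 1x4 + 3x5 ≤ 6   (sugar)
  77x1 + 222x2 + 275x3 + 35x4 + 167x5 ≥ 634   (calories)
  x1 ≤ 1.6
  x2 ≤ 3.6
  x1, x2, x3, x4, x5 ≥ 0.
The cheapest feasible vertex uses only brown rice, whole-barley bread; cottage cheese, almonds, spinach are not used. There the calcium and calories constraints are tight.
Solving gives x3 = 1.404, x5 = 1.485.
Objective = 0.64·1.404 + 0.53·1.485 = 1.6856.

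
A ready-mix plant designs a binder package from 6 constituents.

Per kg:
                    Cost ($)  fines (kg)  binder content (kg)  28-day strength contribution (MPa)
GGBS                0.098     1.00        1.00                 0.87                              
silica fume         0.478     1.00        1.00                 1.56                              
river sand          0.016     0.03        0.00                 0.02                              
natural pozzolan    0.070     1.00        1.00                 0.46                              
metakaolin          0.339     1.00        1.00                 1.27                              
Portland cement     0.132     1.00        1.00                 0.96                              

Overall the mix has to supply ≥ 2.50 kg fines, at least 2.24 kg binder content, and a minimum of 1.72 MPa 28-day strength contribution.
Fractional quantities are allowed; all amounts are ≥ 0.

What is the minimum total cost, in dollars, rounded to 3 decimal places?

$0.214

This is a linear program. Let x1 = kg of GGBS, x2 = kg of silica fume, x3 = kg of river sand, x4 = kg of natural pozzolan, x5 = kg of metakaolin, x6 = kg of Portland cement.
Minimise 0.098x1 + 0.478x2 + 0.016x3 + 0.07x4 + 0.339x5 + 0.132x6 with:
  1x1 + 1x2 + 0.03x3 + 1x4 + 1x5 + 1x6 ≥ 2.5   (fines)
  1x1 + 1x2 + 1x4 + 1x5 + 1x6 ≥ 2.24   (binder content)
  0.87x1 + 1.56x2 + 0.02x3 + 0.46x4 + 1.27x5 + 0.96x6 ≥ 1.72   (28-day strength contribution)
  x1, x2, x3, x4, x5, x6 ≥ 0.
The optimal basis is {GGBS, natural pozzolan}; silica fume, river sand, metakaolin, Portland cement drop out. There the fines and 28-day strength contribution constraints are tight.
That vertex is x1 = 1.39, x4 = 1.11.
Objective = 0.098·1.39 + 0.07·1.11 = 0.21392.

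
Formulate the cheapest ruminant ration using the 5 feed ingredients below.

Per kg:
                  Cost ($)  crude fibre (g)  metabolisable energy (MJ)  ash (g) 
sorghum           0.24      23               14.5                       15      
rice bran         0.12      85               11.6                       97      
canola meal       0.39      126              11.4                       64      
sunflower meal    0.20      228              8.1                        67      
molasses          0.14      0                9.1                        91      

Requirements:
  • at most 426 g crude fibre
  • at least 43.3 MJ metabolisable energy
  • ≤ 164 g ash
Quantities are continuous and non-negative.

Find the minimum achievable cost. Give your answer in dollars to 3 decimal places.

$0.616

Let x1 = kg of sorghum, x2 = kg of rice bran, x3 = kg of canola meal, x4 = kg of sunflower meal, x5 = kg of molasses.
min 0.24x1 + 0.12x2 + 0.39x3 + 0.2x4 + 0.14x5 s.t.:
  23x1 + 85x2 + 126x3 + 228x4 ≤ 426   (crude fibre)
  14.5x1 + 11.6x2 + 11.4x3 + 8.1x4 + 9.1x5 ≥ 43.3   (metabolisable energy)
  15x1 + 97x2 + 64x3 + 67x4 + 91x5 ≤ 164   (ash)
  x1, x2, x3, x4, x5 ≥ 0.
The optimal basis is {sorghum, rice bran}; canola meal, sunflower meal, molasses drop out. The metabolisable energy and ash requirements are met with equality.
Optimal quantities: sorghum = 1.864 kg, rice bran = 1.402 kg.
Objective = 0.24·1.864 + 0.12·1.402 = 0.61560.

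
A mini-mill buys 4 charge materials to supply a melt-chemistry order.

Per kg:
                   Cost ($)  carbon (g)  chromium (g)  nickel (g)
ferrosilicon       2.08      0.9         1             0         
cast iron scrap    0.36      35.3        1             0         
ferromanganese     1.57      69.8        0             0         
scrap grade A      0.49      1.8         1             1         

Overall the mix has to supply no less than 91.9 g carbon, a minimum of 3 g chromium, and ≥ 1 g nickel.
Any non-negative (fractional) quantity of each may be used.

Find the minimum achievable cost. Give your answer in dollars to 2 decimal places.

Set it up as a linear program. Let x1 = kg of ferrosilicon, x2 = kg of cast iron scrap, x3 = kg of ferromanganese, x4 = kg of scrap grade A.
Minimise 2.08x1 + 0.36x2 + 1.57x3 + 0.49x4 s.t.:
  0.9x1 + 35.3x2 + 69.8x3 + 1.8x4 ≥ 91.9   (carbon)
  1x1 + 1x2 + 1x4 ≥ 3   (chromium)
  1x4 ≥ 1   (nickel)
  x1, x2, x3, x4 ≥ 0.
The optimal basis is {cast iron scrap, scrap grade A}; ferrosilicon, ferromanganese drop out. Binding constraints: carbon and nickel.
That vertex is x2 = 2.552, x4 = 1.
Hence cost = 0.36·2.552 + 0.49·1 = $1.4087.

$1.41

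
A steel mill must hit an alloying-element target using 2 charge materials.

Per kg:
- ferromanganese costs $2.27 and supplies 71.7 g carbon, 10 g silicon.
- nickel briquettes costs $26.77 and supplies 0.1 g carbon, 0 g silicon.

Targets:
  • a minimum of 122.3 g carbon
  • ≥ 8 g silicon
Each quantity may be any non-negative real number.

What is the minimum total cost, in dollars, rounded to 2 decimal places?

$3.87

Treat it as an LP. Let x1 = kg of ferromanganese, x2 = kg of nickel briquettes.
Minimize 2.27x1 + 26.77x2 with:
  71.7x1 + 0.1x2 ≥ 122.3   (carbon)
  10x1 ≥ 8   (silicon)
  x1, x2 ≥ 0.
The optimal basis is {ferromanganese}; nickel briquettes drops out. Binding constraint: carbon.
Optimal quantities: ferromanganese = 1.706 kg.
Total cost: 2.27·1.706 = 3.8726.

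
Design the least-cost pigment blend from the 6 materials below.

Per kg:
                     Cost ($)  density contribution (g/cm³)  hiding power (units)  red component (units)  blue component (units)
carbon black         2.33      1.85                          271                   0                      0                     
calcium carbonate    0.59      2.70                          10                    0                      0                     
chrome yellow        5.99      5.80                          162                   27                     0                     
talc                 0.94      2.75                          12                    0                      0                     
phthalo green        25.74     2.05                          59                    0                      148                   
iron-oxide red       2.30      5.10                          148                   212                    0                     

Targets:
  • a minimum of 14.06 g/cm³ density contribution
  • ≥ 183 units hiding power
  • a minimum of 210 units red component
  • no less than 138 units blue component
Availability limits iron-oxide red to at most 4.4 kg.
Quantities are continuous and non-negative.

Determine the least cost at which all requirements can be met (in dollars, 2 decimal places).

Let x1 = kg of carbon black, x2 = kg of calcium carbonate, x3 = kg of chrome yellow, x4 = kg of talc, x5 = kg of phthalo green, x6 = kg of iron-oxide red.
Minimise 2.33x1 + 0.59x2 + 5.99x3 + 0.94x4 + 25.74x5 + 2.3x6 subject to:
  1.85x1 + 2.7x2 + 5.8x3 + 2.75x4 + 2.05x5 + 5.1x6 ≥ 14.06   (density contribution)
  271x1 + 10x2 + 162x3 + 12x4 + 59x5 + 148x6 ≥ 183   (hiding power)
  27x3 + 212x6 ≥ 210   (red component)
  148x5 ≥ 138   (blue component)
  x6 ≤ 4.4
  x1, x2, x3, x4, x5, x6 ≥ 0.
At the optimum only calcium carbonate, phthalo green, iron-oxide red are positive (carbon black, chrome yellow, talc = 0). There the density contribution, red component, blue component constraints are tight.
Optimal quantities: calcium carbonate = 2.628 kg, phthalo green = 0.9324 kg, iron-oxide red = 0.9906 kg.
Objective = 0.59·2.628 + 25.74·0.9324 + 2.3·0.9906 = 27.8289.

$27.83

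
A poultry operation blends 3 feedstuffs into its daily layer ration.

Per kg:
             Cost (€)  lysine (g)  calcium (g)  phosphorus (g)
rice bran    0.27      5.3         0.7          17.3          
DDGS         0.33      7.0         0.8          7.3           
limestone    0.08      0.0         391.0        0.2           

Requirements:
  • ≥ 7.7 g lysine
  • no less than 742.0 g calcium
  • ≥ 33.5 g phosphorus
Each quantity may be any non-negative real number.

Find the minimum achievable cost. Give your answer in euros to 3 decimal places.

Let x1 = kg of rice bran, x2 = kg of DDGS, x3 = kg of limestone.
Minimise 0.27x1 + 0.33x2 + 0.08x3 subject to:
  5.3x1 + 7x2 ≥ 7.7   (lysine)
  0.7x1 + 0.8x2 + 391x3 ≥ 742   (calcium)
  17.3x1 + 7.3x2 + 0.2x3 ≥ 33.5   (phosphorus)
  x1, x2, x3 ≥ 0.
The cheapest feasible vertex uses only rice bran, limestone; DDGS is not used. There the calcium and phosphorus constraints are tight.
Optimal quantities: rice bran = 1.9145 kg, limestone = 1.8943 kg.
Objective = 0.27·1.9145 + 0.08·1.8943 = 0.66846.

€0.668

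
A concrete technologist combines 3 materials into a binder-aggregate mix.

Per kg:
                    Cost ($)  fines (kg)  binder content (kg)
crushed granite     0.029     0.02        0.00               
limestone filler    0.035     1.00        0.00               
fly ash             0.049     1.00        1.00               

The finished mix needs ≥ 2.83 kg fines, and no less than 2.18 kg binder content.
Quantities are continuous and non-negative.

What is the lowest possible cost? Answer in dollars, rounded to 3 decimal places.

$0.130

This is a linear program. Let x1 = kg of crushed granite, x2 = kg of limestone filler, x3 = kg of fly ash.
Minimize 0.029x1 + 0.035x2 + 0.049x3 s.t.:
  0.02x1 + 1x2 + 1x3 ≥ 2.83   (fines)
  1x3 ≥ 2.18   (binder content)
  x1, x2, x3 ≥ 0.
At the optimum only limestone filler, fly ash are positive (crushed granite = 0). The fines and binder content requirements are met with equality.
That vertex is x2 = 0.65, x3 = 2.18.
Total cost: 0.035·0.65 + 0.049·2.18 = 0.12957.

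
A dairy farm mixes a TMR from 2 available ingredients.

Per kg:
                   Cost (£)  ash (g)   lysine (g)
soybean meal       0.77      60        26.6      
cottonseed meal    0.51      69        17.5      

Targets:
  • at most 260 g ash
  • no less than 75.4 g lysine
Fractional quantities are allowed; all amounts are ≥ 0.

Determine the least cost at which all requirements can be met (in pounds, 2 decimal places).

£2.18

Treat it as an LP. Let x1 = kg of soybean meal, x2 = kg of cottonseed meal.
Minimize 0.77x1 + 0.51x2 with:
  60x1 + 69x2 ≤ 260   (ash)
  26.6x1 + 17.5x2 ≥ 75.4   (lysine)
  x1, x2 ≥ 0.
At the optimum only soybean meal is positive (cottonseed meal = 0). Binding constraint: lysine.
That vertex is x1 = 2.835.
Cost = 0.77·2.835 = 2.1830.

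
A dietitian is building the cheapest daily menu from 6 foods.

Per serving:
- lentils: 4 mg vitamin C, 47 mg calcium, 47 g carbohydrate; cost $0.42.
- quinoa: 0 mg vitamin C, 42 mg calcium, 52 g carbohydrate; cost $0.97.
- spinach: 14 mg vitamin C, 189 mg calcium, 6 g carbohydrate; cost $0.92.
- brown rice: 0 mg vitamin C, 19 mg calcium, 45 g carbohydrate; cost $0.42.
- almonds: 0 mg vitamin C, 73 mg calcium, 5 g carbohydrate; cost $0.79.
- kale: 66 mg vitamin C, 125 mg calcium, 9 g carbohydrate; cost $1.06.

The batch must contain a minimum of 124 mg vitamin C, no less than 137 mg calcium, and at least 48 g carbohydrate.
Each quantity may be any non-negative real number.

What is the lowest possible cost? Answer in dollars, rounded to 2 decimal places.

$2.23

Treat it as an LP. Let x1 = servings of lentils, x2 = servings of quinoa, x3 = servings of spinach, x4 = servings of brown rice, x5 = servings of almonds, x6 = servings of kale.
Minimise 0.42x1 + 0.97x2 + 0.92x3 + 0.42x4 + 0.79x5 + 1.06x6 subject to:
  4x1 + 14x3 + 66x6 ≥ 124   (vitamin C)
  47x1 + 42x2 + 189x3 + 19x4 + 73x5 + 125x6 ≥ 137   (calcium)
  47x1 + 52x2 + 6x3 + 45x4 + 5x5 + 9x6 ≥ 48   (carbohydrate)
  x1, x2, x3, x4, x5, x6 ≥ 0.
At the optimum only lentils, kale are positive (quinoa, spinach, brown rice, almonds = 0). The vitamin C and carbohydrate requirements are met with equality.
Optimal quantities: lentils = 0.6693 servings, kale = 1.838 servings.
Hence cost = 0.42·0.6693 + 1.06·1.838 = $2.2294.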